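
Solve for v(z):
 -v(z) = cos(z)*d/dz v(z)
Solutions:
 v(z) = C1*sqrt(sin(z) - 1)/sqrt(sin(z) + 1)


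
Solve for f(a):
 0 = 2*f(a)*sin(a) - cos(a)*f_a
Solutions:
 f(a) = C1/cos(a)^2


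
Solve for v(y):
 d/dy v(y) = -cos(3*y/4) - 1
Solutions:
 v(y) = C1 - y - 4*sin(3*y/4)/3


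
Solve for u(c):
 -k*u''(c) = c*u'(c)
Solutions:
 u(c) = C1 + C2*sqrt(k)*erf(sqrt(2)*c*sqrt(1/k)/2)


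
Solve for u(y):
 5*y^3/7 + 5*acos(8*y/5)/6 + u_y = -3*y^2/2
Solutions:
 u(y) = C1 - 5*y^4/28 - y^3/2 - 5*y*acos(8*y/5)/6 + 5*sqrt(25 - 64*y^2)/48


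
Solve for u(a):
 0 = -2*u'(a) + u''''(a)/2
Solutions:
 u(a) = C1 + C4*exp(2^(2/3)*a) + (C2*sin(2^(2/3)*sqrt(3)*a/2) + C3*cos(2^(2/3)*sqrt(3)*a/2))*exp(-2^(2/3)*a/2)


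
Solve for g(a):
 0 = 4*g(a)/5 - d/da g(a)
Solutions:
 g(a) = C1*exp(4*a/5)


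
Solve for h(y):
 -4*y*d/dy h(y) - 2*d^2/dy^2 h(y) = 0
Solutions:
 h(y) = C1 + C2*erf(y)


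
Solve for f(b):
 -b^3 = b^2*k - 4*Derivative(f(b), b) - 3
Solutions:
 f(b) = C1 + b^4/16 + b^3*k/12 - 3*b/4


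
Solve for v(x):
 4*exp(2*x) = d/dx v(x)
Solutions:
 v(x) = C1 + 2*exp(2*x)


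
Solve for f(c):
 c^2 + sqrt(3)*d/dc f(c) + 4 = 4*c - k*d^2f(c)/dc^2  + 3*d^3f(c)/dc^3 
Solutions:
 f(c) = C1 + C2*exp(c*(k - sqrt(k^2 + 12*sqrt(3)))/6) + C3*exp(c*(k + sqrt(k^2 + 12*sqrt(3)))/6) - sqrt(3)*c^3/9 + c^2*k/3 + 2*sqrt(3)*c^2/3 - 2*sqrt(3)*c*k^2/9 - 4*c*k/3 - 4*sqrt(3)*c/3 - 2*c


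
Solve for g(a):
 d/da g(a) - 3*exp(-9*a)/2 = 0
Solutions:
 g(a) = C1 - exp(-9*a)/6


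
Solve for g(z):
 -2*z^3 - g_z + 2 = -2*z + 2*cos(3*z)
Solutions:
 g(z) = C1 - z^4/2 + z^2 + 2*z - 2*sin(3*z)/3


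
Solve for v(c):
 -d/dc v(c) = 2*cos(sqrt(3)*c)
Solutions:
 v(c) = C1 - 2*sqrt(3)*sin(sqrt(3)*c)/3


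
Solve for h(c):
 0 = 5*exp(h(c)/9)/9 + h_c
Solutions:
 h(c) = 9*log(1/(C1 + 5*c)) + 36*log(3)


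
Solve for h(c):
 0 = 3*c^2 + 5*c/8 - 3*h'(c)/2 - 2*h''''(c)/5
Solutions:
 h(c) = C1 + C4*exp(-30^(1/3)*c/2) + 2*c^3/3 + 5*c^2/24 + (C2*sin(10^(1/3)*3^(5/6)*c/4) + C3*cos(10^(1/3)*3^(5/6)*c/4))*exp(30^(1/3)*c/4)


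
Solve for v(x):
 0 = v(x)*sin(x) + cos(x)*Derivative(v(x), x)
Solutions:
 v(x) = C1*cos(x)


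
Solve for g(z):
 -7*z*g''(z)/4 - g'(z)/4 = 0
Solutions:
 g(z) = C1 + C2*z^(6/7)


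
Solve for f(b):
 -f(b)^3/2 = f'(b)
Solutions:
 f(b) = -sqrt(-1/(C1 - b))
 f(b) = sqrt(-1/(C1 - b))


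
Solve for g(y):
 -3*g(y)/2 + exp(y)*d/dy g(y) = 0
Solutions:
 g(y) = C1*exp(-3*exp(-y)/2)


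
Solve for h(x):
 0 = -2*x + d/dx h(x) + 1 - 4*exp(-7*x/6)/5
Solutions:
 h(x) = C1 + x^2 - x - 24*exp(-7*x/6)/35


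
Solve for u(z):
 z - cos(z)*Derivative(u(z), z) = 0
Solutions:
 u(z) = C1 + Integral(z/cos(z), z)


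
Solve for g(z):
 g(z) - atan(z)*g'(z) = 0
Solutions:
 g(z) = C1*exp(Integral(1/atan(z), z))


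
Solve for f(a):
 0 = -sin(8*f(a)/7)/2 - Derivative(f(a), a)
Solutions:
 a/2 + 7*log(cos(8*f(a)/7) - 1)/16 - 7*log(cos(8*f(a)/7) + 1)/16 = C1


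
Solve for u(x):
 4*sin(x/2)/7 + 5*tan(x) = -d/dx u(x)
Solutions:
 u(x) = C1 + 5*log(cos(x)) + 8*cos(x/2)/7


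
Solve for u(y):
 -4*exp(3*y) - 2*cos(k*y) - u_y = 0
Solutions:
 u(y) = C1 - 4*exp(3*y)/3 - 2*sin(k*y)/k


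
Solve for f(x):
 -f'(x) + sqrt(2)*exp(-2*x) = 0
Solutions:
 f(x) = C1 - sqrt(2)*exp(-2*x)/2


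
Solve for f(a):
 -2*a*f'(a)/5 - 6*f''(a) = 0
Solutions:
 f(a) = C1 + C2*erf(sqrt(30)*a/30)


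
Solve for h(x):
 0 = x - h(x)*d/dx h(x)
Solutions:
 h(x) = -sqrt(C1 + x^2)
 h(x) = sqrt(C1 + x^2)


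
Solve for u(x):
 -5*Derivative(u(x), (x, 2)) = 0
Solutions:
 u(x) = C1 + C2*x


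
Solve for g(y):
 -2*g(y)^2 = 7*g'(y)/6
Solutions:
 g(y) = 7/(C1 + 12*y)


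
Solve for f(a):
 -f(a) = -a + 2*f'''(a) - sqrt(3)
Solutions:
 f(a) = C3*exp(-2^(2/3)*a/2) + a + (C1*sin(2^(2/3)*sqrt(3)*a/4) + C2*cos(2^(2/3)*sqrt(3)*a/4))*exp(2^(2/3)*a/4) + sqrt(3)


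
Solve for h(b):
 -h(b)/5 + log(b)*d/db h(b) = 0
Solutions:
 h(b) = C1*exp(li(b)/5)


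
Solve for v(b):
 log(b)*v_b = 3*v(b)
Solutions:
 v(b) = C1*exp(3*li(b))


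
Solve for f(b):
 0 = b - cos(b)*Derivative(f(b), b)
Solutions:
 f(b) = C1 + Integral(b/cos(b), b)


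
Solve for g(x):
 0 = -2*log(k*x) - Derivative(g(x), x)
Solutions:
 g(x) = C1 - 2*x*log(k*x) + 2*x


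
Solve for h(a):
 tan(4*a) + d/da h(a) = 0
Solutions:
 h(a) = C1 + log(cos(4*a))/4


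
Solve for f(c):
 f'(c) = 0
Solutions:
 f(c) = C1


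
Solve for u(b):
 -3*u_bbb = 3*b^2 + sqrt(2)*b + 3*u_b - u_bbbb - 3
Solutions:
 u(b) = C1 + C2*exp(b*(-2^(2/3)*(sqrt(21) + 5)^(1/3)/4 - 2^(1/3)/(2*(sqrt(21) + 5)^(1/3)) + 1))*sin(2^(1/3)*sqrt(3)*b*(-2^(1/3)*(sqrt(21) + 5)^(1/3) + 2/(sqrt(21) + 5)^(1/3))/4) + C3*exp(b*(-2^(2/3)*(sqrt(21) + 5)^(1/3)/4 - 2^(1/3)/(2*(sqrt(21) + 5)^(1/3)) + 1))*cos(2^(1/3)*sqrt(3)*b*(-2^(1/3)*(sqrt(21) + 5)^(1/3) + 2/(sqrt(21) + 5)^(1/3))/4) + C4*exp(b*(2^(1/3)/(sqrt(21) + 5)^(1/3) + 1 + 2^(2/3)*(sqrt(21) + 5)^(1/3)/2)) - b^3/3 - sqrt(2)*b^2/6 + 3*b


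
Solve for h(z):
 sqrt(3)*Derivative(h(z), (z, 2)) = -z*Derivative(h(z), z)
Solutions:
 h(z) = C1 + C2*erf(sqrt(2)*3^(3/4)*z/6)


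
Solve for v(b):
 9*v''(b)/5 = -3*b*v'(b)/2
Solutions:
 v(b) = C1 + C2*erf(sqrt(15)*b/6)


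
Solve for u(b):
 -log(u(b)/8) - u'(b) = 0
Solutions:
 -Integral(1/(-log(_y) + 3*log(2)), (_y, u(b))) = C1 - b


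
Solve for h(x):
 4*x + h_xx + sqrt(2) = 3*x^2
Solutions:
 h(x) = C1 + C2*x + x^4/4 - 2*x^3/3 - sqrt(2)*x^2/2


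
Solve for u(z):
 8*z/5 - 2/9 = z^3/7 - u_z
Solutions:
 u(z) = C1 + z^4/28 - 4*z^2/5 + 2*z/9


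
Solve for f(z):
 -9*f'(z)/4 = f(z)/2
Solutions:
 f(z) = C1*exp(-2*z/9)


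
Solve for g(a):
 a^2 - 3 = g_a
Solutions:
 g(a) = C1 + a^3/3 - 3*a


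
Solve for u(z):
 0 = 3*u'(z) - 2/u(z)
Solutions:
 u(z) = -sqrt(C1 + 12*z)/3
 u(z) = sqrt(C1 + 12*z)/3


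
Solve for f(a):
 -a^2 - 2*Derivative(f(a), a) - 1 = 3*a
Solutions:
 f(a) = C1 - a^3/6 - 3*a^2/4 - a/2


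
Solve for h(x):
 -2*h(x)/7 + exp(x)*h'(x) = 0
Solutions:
 h(x) = C1*exp(-2*exp(-x)/7)


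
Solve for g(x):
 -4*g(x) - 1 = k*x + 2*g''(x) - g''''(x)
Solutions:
 g(x) = C1*exp(-x*sqrt(1 + sqrt(5))) + C2*exp(x*sqrt(1 + sqrt(5))) + C3*sin(x*sqrt(-1 + sqrt(5))) + C4*cos(x*sqrt(-1 + sqrt(5))) - k*x/4 - 1/4


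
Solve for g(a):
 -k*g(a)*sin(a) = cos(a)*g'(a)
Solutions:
 g(a) = C1*exp(k*log(cos(a)))


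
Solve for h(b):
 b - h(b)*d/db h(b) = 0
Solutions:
 h(b) = -sqrt(C1 + b^2)
 h(b) = sqrt(C1 + b^2)


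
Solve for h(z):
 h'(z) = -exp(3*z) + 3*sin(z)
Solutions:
 h(z) = C1 - exp(3*z)/3 - 3*cos(z)


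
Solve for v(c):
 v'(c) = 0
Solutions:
 v(c) = C1


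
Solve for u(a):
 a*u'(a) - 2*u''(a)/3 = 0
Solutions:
 u(a) = C1 + C2*erfi(sqrt(3)*a/2)


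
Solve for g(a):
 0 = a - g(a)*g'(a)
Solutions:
 g(a) = -sqrt(C1 + a^2)
 g(a) = sqrt(C1 + a^2)


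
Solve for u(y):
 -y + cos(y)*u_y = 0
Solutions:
 u(y) = C1 + Integral(y/cos(y), y)


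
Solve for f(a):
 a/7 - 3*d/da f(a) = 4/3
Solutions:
 f(a) = C1 + a^2/42 - 4*a/9


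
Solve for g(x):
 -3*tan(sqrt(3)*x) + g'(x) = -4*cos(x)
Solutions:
 g(x) = C1 - sqrt(3)*log(cos(sqrt(3)*x)) - 4*sin(x)


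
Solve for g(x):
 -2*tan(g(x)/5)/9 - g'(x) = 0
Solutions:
 g(x) = -5*asin(C1*exp(-2*x/45)) + 5*pi
 g(x) = 5*asin(C1*exp(-2*x/45))


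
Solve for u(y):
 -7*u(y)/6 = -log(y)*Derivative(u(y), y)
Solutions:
 u(y) = C1*exp(7*li(y)/6)


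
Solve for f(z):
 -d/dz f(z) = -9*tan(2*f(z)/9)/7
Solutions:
 f(z) = -9*asin(C1*exp(2*z/7))/2 + 9*pi/2
 f(z) = 9*asin(C1*exp(2*z/7))/2


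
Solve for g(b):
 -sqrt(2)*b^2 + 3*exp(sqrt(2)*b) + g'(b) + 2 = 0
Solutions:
 g(b) = C1 + sqrt(2)*b^3/3 - 2*b - 3*sqrt(2)*exp(sqrt(2)*b)/2


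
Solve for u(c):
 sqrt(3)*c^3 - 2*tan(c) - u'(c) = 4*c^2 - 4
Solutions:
 u(c) = C1 + sqrt(3)*c^4/4 - 4*c^3/3 + 4*c + 2*log(cos(c))


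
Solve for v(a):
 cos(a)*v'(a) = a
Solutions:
 v(a) = C1 + Integral(a/cos(a), a)


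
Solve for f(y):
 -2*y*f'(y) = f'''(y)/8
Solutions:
 f(y) = C1 + Integral(C2*airyai(-2*2^(1/3)*y) + C3*airybi(-2*2^(1/3)*y), y)


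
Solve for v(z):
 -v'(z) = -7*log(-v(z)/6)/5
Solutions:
 -5*Integral(1/(log(-_y) - log(6)), (_y, v(z)))/7 = C1 - z


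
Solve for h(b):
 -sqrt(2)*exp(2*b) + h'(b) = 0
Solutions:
 h(b) = C1 + sqrt(2)*exp(2*b)/2


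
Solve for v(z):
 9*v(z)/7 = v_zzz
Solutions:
 v(z) = C3*exp(21^(2/3)*z/7) + (C1*sin(3*3^(1/6)*7^(2/3)*z/14) + C2*cos(3*3^(1/6)*7^(2/3)*z/14))*exp(-21^(2/3)*z/14)


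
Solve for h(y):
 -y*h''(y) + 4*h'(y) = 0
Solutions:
 h(y) = C1 + C2*y^5


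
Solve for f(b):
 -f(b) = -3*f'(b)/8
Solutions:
 f(b) = C1*exp(8*b/3)


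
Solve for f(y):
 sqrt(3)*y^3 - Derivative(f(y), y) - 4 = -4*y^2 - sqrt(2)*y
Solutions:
 f(y) = C1 + sqrt(3)*y^4/4 + 4*y^3/3 + sqrt(2)*y^2/2 - 4*y


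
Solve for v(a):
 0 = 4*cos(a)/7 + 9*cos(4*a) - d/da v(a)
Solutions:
 v(a) = C1 + 4*sin(a)/7 + 9*sin(4*a)/4


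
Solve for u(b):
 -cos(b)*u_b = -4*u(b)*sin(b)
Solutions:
 u(b) = C1/cos(b)^4


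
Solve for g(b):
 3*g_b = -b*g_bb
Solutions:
 g(b) = C1 + C2/b^2


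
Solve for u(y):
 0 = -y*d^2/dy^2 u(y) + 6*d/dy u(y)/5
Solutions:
 u(y) = C1 + C2*y^(11/5)


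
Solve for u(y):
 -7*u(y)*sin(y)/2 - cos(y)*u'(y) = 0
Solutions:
 u(y) = C1*cos(y)^(7/2)


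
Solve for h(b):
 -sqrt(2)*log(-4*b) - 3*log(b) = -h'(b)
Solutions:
 h(b) = C1 + b*(sqrt(2) + 3)*log(b) + b*(-3 - sqrt(2) + 2*sqrt(2)*log(2) + sqrt(2)*I*pi)


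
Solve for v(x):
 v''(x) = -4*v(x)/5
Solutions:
 v(x) = C1*sin(2*sqrt(5)*x/5) + C2*cos(2*sqrt(5)*x/5)


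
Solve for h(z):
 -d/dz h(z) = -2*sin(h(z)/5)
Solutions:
 -2*z + 5*log(cos(h(z)/5) - 1)/2 - 5*log(cos(h(z)/5) + 1)/2 = C1


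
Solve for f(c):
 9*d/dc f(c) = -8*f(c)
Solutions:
 f(c) = C1*exp(-8*c/9)


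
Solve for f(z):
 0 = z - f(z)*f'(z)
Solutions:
 f(z) = -sqrt(C1 + z^2)
 f(z) = sqrt(C1 + z^2)


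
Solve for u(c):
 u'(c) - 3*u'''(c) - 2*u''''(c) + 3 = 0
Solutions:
 u(c) = C1 + C4*exp(c/2) - 3*c + (C2 + C3*c)*exp(-c)


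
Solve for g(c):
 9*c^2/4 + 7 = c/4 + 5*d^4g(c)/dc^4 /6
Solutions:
 g(c) = C1 + C2*c + C3*c^2 + C4*c^3 + 3*c^6/400 - c^5/400 + 7*c^4/20


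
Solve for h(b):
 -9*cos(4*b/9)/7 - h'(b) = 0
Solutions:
 h(b) = C1 - 81*sin(4*b/9)/28


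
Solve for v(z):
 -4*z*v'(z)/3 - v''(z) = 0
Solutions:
 v(z) = C1 + C2*erf(sqrt(6)*z/3)


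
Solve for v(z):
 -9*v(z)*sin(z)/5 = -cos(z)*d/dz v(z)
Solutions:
 v(z) = C1/cos(z)^(9/5)


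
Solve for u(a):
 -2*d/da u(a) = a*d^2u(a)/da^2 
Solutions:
 u(a) = C1 + C2/a


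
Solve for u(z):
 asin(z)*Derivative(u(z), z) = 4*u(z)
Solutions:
 u(z) = C1*exp(4*Integral(1/asin(z), z))


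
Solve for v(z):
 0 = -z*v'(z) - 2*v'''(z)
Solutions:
 v(z) = C1 + Integral(C2*airyai(-2^(2/3)*z/2) + C3*airybi(-2^(2/3)*z/2), z)


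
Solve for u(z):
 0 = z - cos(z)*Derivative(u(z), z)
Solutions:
 u(z) = C1 + Integral(z/cos(z), z)


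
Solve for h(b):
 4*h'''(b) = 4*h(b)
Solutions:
 h(b) = C3*exp(b) + (C1*sin(sqrt(3)*b/2) + C2*cos(sqrt(3)*b/2))*exp(-b/2)


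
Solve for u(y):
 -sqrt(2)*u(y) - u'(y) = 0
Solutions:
 u(y) = C1*exp(-sqrt(2)*y)


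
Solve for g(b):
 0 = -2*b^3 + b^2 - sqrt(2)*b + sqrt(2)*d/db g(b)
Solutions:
 g(b) = C1 + sqrt(2)*b^4/4 - sqrt(2)*b^3/6 + b^2/2


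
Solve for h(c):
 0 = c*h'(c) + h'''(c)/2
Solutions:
 h(c) = C1 + Integral(C2*airyai(-2^(1/3)*c) + C3*airybi(-2^(1/3)*c), c)


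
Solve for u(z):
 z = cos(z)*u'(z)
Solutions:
 u(z) = C1 + Integral(z/cos(z), z)


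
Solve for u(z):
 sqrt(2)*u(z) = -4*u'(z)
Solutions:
 u(z) = C1*exp(-sqrt(2)*z/4)


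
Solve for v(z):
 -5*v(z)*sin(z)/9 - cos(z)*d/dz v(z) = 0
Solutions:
 v(z) = C1*cos(z)^(5/9)


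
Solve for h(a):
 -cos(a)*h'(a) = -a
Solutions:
 h(a) = C1 + Integral(a/cos(a), a)


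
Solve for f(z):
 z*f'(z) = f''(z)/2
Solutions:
 f(z) = C1 + C2*erfi(z)


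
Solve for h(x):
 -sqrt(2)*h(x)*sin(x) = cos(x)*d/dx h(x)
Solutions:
 h(x) = C1*cos(x)^(sqrt(2))


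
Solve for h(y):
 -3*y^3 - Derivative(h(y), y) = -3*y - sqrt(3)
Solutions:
 h(y) = C1 - 3*y^4/4 + 3*y^2/2 + sqrt(3)*y


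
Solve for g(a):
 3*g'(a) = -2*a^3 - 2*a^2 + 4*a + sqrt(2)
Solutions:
 g(a) = C1 - a^4/6 - 2*a^3/9 + 2*a^2/3 + sqrt(2)*a/3


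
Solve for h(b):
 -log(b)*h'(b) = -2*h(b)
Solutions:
 h(b) = C1*exp(2*li(b))


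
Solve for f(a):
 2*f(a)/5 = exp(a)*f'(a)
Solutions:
 f(a) = C1*exp(-2*exp(-a)/5)


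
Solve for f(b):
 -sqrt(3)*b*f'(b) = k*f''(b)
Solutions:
 f(b) = C1 + C2*sqrt(k)*erf(sqrt(2)*3^(1/4)*b*sqrt(1/k)/2)


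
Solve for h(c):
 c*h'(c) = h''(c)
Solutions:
 h(c) = C1 + C2*erfi(sqrt(2)*c/2)


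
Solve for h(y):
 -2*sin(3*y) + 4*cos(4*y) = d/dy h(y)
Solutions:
 h(y) = C1 + sin(4*y) + 2*cos(3*y)/3


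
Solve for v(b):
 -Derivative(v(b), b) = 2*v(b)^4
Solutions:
 v(b) = (-3^(2/3) - 3*3^(1/6)*I)*(1/(C1 + 2*b))^(1/3)/6
 v(b) = (-3^(2/3) + 3*3^(1/6)*I)*(1/(C1 + 2*b))^(1/3)/6
 v(b) = (1/(C1 + 6*b))^(1/3)


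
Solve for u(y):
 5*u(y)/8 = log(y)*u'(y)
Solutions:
 u(y) = C1*exp(5*li(y)/8)


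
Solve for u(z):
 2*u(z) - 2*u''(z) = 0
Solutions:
 u(z) = C1*exp(-z) + C2*exp(z)


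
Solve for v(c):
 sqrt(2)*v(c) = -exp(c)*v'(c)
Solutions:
 v(c) = C1*exp(sqrt(2)*exp(-c))


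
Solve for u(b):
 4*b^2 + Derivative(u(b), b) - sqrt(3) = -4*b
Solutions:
 u(b) = C1 - 4*b^3/3 - 2*b^2 + sqrt(3)*b


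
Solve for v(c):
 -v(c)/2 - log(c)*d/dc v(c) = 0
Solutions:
 v(c) = C1*exp(-li(c)/2)


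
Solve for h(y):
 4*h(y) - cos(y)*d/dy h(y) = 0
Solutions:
 h(y) = C1*(sin(y)^2 + 2*sin(y) + 1)/(sin(y)^2 - 2*sin(y) + 1)


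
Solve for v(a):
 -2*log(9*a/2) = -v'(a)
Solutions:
 v(a) = C1 + 2*a*log(a) - 2*a + a*log(81/4)


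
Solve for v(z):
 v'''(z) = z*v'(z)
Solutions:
 v(z) = C1 + Integral(C2*airyai(z) + C3*airybi(z), z)


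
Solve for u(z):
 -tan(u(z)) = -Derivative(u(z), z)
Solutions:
 u(z) = pi - asin(C1*exp(z))
 u(z) = asin(C1*exp(z))


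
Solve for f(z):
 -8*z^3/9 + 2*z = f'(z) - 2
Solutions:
 f(z) = C1 - 2*z^4/9 + z^2 + 2*z


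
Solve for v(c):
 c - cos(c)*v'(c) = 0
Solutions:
 v(c) = C1 + Integral(c/cos(c), c)


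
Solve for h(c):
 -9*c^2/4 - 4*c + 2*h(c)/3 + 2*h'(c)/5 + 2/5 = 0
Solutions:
 h(c) = C1*exp(-5*c/3) + 27*c^2/8 + 39*c/20 - 177/100


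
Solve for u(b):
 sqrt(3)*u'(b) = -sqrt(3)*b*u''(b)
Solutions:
 u(b) = C1 + C2*log(b)


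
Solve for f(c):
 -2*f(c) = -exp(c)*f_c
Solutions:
 f(c) = C1*exp(-2*exp(-c))


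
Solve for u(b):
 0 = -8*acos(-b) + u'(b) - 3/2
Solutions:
 u(b) = C1 + 8*b*acos(-b) + 3*b/2 + 8*sqrt(1 - b^2)


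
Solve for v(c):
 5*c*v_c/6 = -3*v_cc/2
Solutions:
 v(c) = C1 + C2*erf(sqrt(10)*c/6)


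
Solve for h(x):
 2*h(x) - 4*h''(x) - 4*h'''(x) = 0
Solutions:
 h(x) = C1*exp(-x*(2*2^(2/3)/(3*sqrt(57) + 23)^(1/3) + 4 + 2^(1/3)*(3*sqrt(57) + 23)^(1/3))/12)*sin(2^(1/3)*sqrt(3)*x*(-(3*sqrt(57) + 23)^(1/3) + 2*2^(1/3)/(3*sqrt(57) + 23)^(1/3))/12) + C2*exp(-x*(2*2^(2/3)/(3*sqrt(57) + 23)^(1/3) + 4 + 2^(1/3)*(3*sqrt(57) + 23)^(1/3))/12)*cos(2^(1/3)*sqrt(3)*x*(-(3*sqrt(57) + 23)^(1/3) + 2*2^(1/3)/(3*sqrt(57) + 23)^(1/3))/12) + C3*exp(x*(-2 + 2*2^(2/3)/(3*sqrt(57) + 23)^(1/3) + 2^(1/3)*(3*sqrt(57) + 23)^(1/3))/6)


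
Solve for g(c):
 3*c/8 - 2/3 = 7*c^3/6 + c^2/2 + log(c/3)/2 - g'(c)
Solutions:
 g(c) = C1 + 7*c^4/24 + c^3/6 - 3*c^2/16 + c*log(c)/2 - c*log(3)/2 + c/6


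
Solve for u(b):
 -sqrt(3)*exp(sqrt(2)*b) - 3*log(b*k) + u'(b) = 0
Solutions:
 u(b) = C1 + 3*b*log(b*k) - 3*b + sqrt(6)*exp(sqrt(2)*b)/2


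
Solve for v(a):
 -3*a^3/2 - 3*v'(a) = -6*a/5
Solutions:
 v(a) = C1 - a^4/8 + a^2/5


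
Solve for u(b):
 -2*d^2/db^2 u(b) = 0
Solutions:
 u(b) = C1 + C2*b


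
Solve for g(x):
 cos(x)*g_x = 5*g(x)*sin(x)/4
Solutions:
 g(x) = C1/cos(x)^(5/4)


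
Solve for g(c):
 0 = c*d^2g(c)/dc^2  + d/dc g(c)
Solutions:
 g(c) = C1 + C2*log(c)


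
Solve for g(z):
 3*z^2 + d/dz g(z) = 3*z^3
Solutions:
 g(z) = C1 + 3*z^4/4 - z^3


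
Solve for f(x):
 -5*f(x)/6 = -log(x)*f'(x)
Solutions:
 f(x) = C1*exp(5*li(x)/6)


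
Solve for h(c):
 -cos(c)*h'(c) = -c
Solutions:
 h(c) = C1 + Integral(c/cos(c), c)


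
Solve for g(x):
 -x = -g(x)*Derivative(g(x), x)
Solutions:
 g(x) = -sqrt(C1 + x^2)
 g(x) = sqrt(C1 + x^2)


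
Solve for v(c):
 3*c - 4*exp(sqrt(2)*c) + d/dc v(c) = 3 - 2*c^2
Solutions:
 v(c) = C1 - 2*c^3/3 - 3*c^2/2 + 3*c + 2*sqrt(2)*exp(sqrt(2)*c)


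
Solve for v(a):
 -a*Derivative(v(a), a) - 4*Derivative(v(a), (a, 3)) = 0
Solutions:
 v(a) = C1 + Integral(C2*airyai(-2^(1/3)*a/2) + C3*airybi(-2^(1/3)*a/2), a)


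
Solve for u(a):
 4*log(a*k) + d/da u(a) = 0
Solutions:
 u(a) = C1 - 4*a*log(a*k) + 4*a


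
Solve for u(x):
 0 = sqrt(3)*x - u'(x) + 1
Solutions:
 u(x) = C1 + sqrt(3)*x^2/2 + x


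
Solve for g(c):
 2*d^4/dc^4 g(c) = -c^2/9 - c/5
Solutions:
 g(c) = C1 + C2*c + C3*c^2 + C4*c^3 - c^6/6480 - c^5/1200


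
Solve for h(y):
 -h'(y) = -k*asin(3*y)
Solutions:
 h(y) = C1 + k*(y*asin(3*y) + sqrt(1 - 9*y^2)/3)


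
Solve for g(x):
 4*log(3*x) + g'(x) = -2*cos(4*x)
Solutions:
 g(x) = C1 - 4*x*log(x) - 4*x*log(3) + 4*x - sin(4*x)/2


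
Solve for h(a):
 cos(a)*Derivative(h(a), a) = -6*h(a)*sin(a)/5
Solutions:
 h(a) = C1*cos(a)^(6/5)


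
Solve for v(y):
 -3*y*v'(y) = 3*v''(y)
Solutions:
 v(y) = C1 + C2*erf(sqrt(2)*y/2)


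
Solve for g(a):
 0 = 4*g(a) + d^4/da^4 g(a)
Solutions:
 g(a) = (C1*sin(a) + C2*cos(a))*exp(-a) + (C3*sin(a) + C4*cos(a))*exp(a)


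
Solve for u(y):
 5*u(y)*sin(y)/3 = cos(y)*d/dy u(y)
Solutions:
 u(y) = C1/cos(y)^(5/3)


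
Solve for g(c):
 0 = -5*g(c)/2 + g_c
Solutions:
 g(c) = C1*exp(5*c/2)


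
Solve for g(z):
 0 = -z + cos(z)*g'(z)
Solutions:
 g(z) = C1 + Integral(z/cos(z), z)


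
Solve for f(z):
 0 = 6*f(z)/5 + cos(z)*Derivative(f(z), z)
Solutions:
 f(z) = C1*(sin(z) - 1)^(3/5)/(sin(z) + 1)^(3/5)


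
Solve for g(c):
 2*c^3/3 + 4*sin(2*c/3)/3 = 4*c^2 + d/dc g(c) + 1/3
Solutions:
 g(c) = C1 + c^4/6 - 4*c^3/3 - c/3 - 2*cos(2*c/3)


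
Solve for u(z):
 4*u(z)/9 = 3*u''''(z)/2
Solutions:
 u(z) = C1*exp(-2^(3/4)*3^(1/4)*z/3) + C2*exp(2^(3/4)*3^(1/4)*z/3) + C3*sin(2^(3/4)*3^(1/4)*z/3) + C4*cos(2^(3/4)*3^(1/4)*z/3)


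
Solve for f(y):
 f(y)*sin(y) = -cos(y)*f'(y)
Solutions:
 f(y) = C1*cos(y)


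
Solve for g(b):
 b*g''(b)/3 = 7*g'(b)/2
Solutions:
 g(b) = C1 + C2*b^(23/2)


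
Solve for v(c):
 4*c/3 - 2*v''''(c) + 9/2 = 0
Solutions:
 v(c) = C1 + C2*c + C3*c^2 + C4*c^3 + c^5/180 + 3*c^4/32


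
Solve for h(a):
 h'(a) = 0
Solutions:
 h(a) = C1


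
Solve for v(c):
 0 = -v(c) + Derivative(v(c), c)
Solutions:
 v(c) = C1*exp(c)


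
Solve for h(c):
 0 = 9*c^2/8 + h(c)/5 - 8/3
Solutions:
 h(c) = 40/3 - 45*c^2/8


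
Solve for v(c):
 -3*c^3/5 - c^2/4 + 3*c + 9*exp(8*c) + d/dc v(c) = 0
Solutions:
 v(c) = C1 + 3*c^4/20 + c^3/12 - 3*c^2/2 - 9*exp(8*c)/8


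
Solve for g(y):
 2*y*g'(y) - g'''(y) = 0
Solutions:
 g(y) = C1 + Integral(C2*airyai(2^(1/3)*y) + C3*airybi(2^(1/3)*y), y)


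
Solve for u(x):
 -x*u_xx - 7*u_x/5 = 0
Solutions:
 u(x) = C1 + C2/x^(2/5)


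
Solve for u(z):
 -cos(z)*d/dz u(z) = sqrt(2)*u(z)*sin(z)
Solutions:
 u(z) = C1*cos(z)^(sqrt(2))


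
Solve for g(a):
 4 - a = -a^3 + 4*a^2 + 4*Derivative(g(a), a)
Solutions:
 g(a) = C1 + a^4/16 - a^3/3 - a^2/8 + a


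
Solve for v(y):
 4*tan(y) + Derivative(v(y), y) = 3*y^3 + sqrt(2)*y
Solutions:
 v(y) = C1 + 3*y^4/4 + sqrt(2)*y^2/2 + 4*log(cos(y))


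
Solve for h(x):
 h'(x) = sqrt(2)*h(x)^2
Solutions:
 h(x) = -1/(C1 + sqrt(2)*x)


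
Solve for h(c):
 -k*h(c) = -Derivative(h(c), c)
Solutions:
 h(c) = C1*exp(c*k)


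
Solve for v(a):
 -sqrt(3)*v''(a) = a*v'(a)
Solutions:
 v(a) = C1 + C2*erf(sqrt(2)*3^(3/4)*a/6)


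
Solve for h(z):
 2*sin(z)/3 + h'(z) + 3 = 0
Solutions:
 h(z) = C1 - 3*z + 2*cos(z)/3


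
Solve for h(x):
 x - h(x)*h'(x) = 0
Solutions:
 h(x) = -sqrt(C1 + x^2)
 h(x) = sqrt(C1 + x^2)


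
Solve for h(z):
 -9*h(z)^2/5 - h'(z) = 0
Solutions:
 h(z) = 5/(C1 + 9*z)


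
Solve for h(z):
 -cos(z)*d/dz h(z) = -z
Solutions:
 h(z) = C1 + Integral(z/cos(z), z)


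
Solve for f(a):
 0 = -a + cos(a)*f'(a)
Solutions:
 f(a) = C1 + Integral(a/cos(a), a)


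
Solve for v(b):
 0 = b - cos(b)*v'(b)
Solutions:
 v(b) = C1 + Integral(b/cos(b), b)


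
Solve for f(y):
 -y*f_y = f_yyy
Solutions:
 f(y) = C1 + Integral(C2*airyai(-y) + C3*airybi(-y), y)


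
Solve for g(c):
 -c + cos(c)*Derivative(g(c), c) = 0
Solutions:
 g(c) = C1 + Integral(c/cos(c), c)


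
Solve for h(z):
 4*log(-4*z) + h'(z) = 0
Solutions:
 h(z) = C1 - 4*z*log(-z) + 4*z*(1 - 2*log(2))


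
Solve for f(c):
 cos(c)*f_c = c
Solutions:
 f(c) = C1 + Integral(c/cos(c), c)


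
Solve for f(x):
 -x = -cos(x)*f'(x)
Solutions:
 f(x) = C1 + Integral(x/cos(x), x)


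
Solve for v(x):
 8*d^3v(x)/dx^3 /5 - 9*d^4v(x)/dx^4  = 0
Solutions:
 v(x) = C1 + C2*x + C3*x^2 + C4*exp(8*x/45)


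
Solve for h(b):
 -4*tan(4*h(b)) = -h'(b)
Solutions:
 h(b) = -asin(C1*exp(16*b))/4 + pi/4
 h(b) = asin(C1*exp(16*b))/4


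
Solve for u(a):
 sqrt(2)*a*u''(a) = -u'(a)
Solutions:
 u(a) = C1 + C2*a^(1 - sqrt(2)/2)


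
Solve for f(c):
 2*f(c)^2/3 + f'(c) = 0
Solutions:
 f(c) = 3/(C1 + 2*c)


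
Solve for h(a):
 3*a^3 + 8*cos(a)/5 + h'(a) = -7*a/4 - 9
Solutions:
 h(a) = C1 - 3*a^4/4 - 7*a^2/8 - 9*a - 8*sin(a)/5


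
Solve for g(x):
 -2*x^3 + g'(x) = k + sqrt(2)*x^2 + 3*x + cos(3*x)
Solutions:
 g(x) = C1 + k*x + x^4/2 + sqrt(2)*x^3/3 + 3*x^2/2 + sin(3*x)/3


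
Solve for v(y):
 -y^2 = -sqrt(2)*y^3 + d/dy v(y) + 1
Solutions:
 v(y) = C1 + sqrt(2)*y^4/4 - y^3/3 - y


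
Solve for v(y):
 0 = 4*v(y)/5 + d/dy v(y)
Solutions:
 v(y) = C1*exp(-4*y/5)


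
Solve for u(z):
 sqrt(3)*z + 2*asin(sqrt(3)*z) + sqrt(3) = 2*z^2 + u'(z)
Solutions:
 u(z) = C1 - 2*z^3/3 + sqrt(3)*z^2/2 + 2*z*asin(sqrt(3)*z) + sqrt(3)*z + 2*sqrt(3)*sqrt(1 - 3*z^2)/3


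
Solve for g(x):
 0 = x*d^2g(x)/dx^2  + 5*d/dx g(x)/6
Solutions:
 g(x) = C1 + C2*x^(1/6)


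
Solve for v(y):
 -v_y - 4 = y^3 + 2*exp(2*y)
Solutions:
 v(y) = C1 - y^4/4 - 4*y - exp(2*y)


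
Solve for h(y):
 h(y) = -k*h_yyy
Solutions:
 h(y) = C1*exp(y*(-1/k)^(1/3)) + C2*exp(y*(-1/k)^(1/3)*(-1 + sqrt(3)*I)/2) + C3*exp(-y*(-1/k)^(1/3)*(1 + sqrt(3)*I)/2)


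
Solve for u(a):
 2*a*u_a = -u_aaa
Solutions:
 u(a) = C1 + Integral(C2*airyai(-2^(1/3)*a) + C3*airybi(-2^(1/3)*a), a)


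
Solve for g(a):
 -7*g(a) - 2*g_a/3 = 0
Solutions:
 g(a) = C1*exp(-21*a/2)


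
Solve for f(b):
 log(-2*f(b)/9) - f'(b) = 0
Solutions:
 -Integral(1/(log(-_y) - 2*log(3) + log(2)), (_y, f(b))) = C1 - b


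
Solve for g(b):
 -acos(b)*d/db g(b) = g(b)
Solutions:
 g(b) = C1*exp(-Integral(1/acos(b), b))


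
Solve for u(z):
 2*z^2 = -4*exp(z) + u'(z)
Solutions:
 u(z) = C1 + 2*z^3/3 + 4*exp(z)


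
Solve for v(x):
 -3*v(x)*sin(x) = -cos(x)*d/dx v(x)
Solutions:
 v(x) = C1/cos(x)^3


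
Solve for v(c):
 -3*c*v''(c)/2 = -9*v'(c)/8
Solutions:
 v(c) = C1 + C2*c^(7/4)


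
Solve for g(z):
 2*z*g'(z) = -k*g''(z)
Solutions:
 g(z) = C1 + C2*sqrt(k)*erf(z*sqrt(1/k))


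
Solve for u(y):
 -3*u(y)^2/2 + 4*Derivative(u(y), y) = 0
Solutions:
 u(y) = -8/(C1 + 3*y)


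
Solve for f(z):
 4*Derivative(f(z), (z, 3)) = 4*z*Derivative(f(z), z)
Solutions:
 f(z) = C1 + Integral(C2*airyai(z) + C3*airybi(z), z)


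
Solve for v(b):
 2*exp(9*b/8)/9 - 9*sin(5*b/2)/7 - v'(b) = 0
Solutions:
 v(b) = C1 + 16*exp(9*b/8)/81 + 18*cos(5*b/2)/35


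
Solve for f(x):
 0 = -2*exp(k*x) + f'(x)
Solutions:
 f(x) = C1 + 2*exp(k*x)/k


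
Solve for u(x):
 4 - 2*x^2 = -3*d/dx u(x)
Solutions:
 u(x) = C1 + 2*x^3/9 - 4*x/3


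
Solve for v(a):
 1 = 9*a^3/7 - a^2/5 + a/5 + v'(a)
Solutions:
 v(a) = C1 - 9*a^4/28 + a^3/15 - a^2/10 + a


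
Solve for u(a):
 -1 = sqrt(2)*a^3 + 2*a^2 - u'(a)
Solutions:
 u(a) = C1 + sqrt(2)*a^4/4 + 2*a^3/3 + a


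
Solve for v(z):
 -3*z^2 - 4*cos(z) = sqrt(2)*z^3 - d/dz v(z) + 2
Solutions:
 v(z) = C1 + sqrt(2)*z^4/4 + z^3 + 2*z + 4*sin(z)


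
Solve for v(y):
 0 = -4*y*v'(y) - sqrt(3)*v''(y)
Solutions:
 v(y) = C1 + C2*erf(sqrt(2)*3^(3/4)*y/3)


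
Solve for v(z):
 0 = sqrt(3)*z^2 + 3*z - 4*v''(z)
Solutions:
 v(z) = C1 + C2*z + sqrt(3)*z^4/48 + z^3/8


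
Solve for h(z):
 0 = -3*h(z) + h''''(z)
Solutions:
 h(z) = C1*exp(-3^(1/4)*z) + C2*exp(3^(1/4)*z) + C3*sin(3^(1/4)*z) + C4*cos(3^(1/4)*z)


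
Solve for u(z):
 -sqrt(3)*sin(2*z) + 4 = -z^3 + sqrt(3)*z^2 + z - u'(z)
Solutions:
 u(z) = C1 - z^4/4 + sqrt(3)*z^3/3 + z^2/2 - 4*z - sqrt(3)*cos(2*z)/2


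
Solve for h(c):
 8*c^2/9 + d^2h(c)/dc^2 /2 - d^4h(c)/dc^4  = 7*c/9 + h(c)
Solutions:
 h(c) = 8*c^2/9 - 7*c/9 + (C1*sin(c*sin(atan(sqrt(15))/2)) + C2*cos(c*sin(atan(sqrt(15))/2)))*exp(-c*cos(atan(sqrt(15))/2)) + (C3*sin(c*sin(atan(sqrt(15))/2)) + C4*cos(c*sin(atan(sqrt(15))/2)))*exp(c*cos(atan(sqrt(15))/2)) + 8/9


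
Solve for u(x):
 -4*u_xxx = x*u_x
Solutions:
 u(x) = C1 + Integral(C2*airyai(-2^(1/3)*x/2) + C3*airybi(-2^(1/3)*x/2), x)


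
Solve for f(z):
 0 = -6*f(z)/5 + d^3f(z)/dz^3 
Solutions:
 f(z) = C3*exp(5^(2/3)*6^(1/3)*z/5) + (C1*sin(2^(1/3)*3^(5/6)*5^(2/3)*z/10) + C2*cos(2^(1/3)*3^(5/6)*5^(2/3)*z/10))*exp(-5^(2/3)*6^(1/3)*z/10)


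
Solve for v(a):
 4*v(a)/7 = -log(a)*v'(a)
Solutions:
 v(a) = C1*exp(-4*li(a)/7)


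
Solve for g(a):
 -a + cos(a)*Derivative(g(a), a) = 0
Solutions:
 g(a) = C1 + Integral(a/cos(a), a)


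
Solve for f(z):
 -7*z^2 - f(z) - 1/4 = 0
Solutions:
 f(z) = -7*z^2 - 1/4


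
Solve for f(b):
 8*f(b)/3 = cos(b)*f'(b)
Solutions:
 f(b) = C1*(sin(b) + 1)^(4/3)/(sin(b) - 1)^(4/3)


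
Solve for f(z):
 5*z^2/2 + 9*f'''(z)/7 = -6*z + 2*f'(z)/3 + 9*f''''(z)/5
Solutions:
 f(z) = C1 + C2*exp(z*(5*5^(2/3)/(7*sqrt(2051) + 318)^(1/3) + 10 + 5^(1/3)*(7*sqrt(2051) + 318)^(1/3))/42)*sin(sqrt(3)*5^(1/3)*z*(-(7*sqrt(2051) + 318)^(1/3) + 5*5^(1/3)/(7*sqrt(2051) + 318)^(1/3))/42) + C3*exp(z*(5*5^(2/3)/(7*sqrt(2051) + 318)^(1/3) + 10 + 5^(1/3)*(7*sqrt(2051) + 318)^(1/3))/42)*cos(sqrt(3)*5^(1/3)*z*(-(7*sqrt(2051) + 318)^(1/3) + 5*5^(1/3)/(7*sqrt(2051) + 318)^(1/3))/42) + C4*exp(z*(-5^(1/3)*(7*sqrt(2051) + 318)^(1/3) - 5*5^(2/3)/(7*sqrt(2051) + 318)^(1/3) + 5)/21) + 5*z^3/4 + 9*z^2/2 + 405*z/28


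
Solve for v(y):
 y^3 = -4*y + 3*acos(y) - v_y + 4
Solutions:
 v(y) = C1 - y^4/4 - 2*y^2 + 3*y*acos(y) + 4*y - 3*sqrt(1 - y^2)


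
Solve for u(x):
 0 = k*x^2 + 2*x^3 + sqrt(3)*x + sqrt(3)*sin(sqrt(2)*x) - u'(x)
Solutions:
 u(x) = C1 + k*x^3/3 + x^4/2 + sqrt(3)*x^2/2 - sqrt(6)*cos(sqrt(2)*x)/2


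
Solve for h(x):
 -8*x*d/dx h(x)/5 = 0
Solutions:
 h(x) = C1


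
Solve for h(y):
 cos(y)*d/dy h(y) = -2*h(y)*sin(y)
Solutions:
 h(y) = C1*cos(y)^2


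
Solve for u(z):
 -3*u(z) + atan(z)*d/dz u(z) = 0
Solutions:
 u(z) = C1*exp(3*Integral(1/atan(z), z))


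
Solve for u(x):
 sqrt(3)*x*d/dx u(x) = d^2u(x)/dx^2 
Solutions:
 u(x) = C1 + C2*erfi(sqrt(2)*3^(1/4)*x/2)


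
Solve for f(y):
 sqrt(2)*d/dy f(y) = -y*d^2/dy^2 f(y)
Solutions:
 f(y) = C1 + C2*y^(1 - sqrt(2))


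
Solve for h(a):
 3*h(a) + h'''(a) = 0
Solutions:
 h(a) = C3*exp(-3^(1/3)*a) + (C1*sin(3^(5/6)*a/2) + C2*cos(3^(5/6)*a/2))*exp(3^(1/3)*a/2)


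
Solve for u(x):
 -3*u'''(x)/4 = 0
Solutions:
 u(x) = C1 + C2*x + C3*x^2


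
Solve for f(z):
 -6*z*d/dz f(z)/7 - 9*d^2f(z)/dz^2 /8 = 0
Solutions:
 f(z) = C1 + C2*erf(2*sqrt(42)*z/21)


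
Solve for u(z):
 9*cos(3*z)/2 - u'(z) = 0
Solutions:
 u(z) = C1 + 3*sin(3*z)/2


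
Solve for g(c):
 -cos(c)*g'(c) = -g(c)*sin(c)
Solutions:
 g(c) = C1/cos(c)


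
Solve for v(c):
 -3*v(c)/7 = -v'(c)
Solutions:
 v(c) = C1*exp(3*c/7)


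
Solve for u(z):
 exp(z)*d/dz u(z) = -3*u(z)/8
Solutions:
 u(z) = C1*exp(3*exp(-z)/8)


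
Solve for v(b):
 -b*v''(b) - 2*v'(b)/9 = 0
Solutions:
 v(b) = C1 + C2*b^(7/9)


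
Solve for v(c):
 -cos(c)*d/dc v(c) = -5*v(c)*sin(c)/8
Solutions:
 v(c) = C1/cos(c)^(5/8)


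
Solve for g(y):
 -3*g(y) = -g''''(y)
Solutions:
 g(y) = C1*exp(-3^(1/4)*y) + C2*exp(3^(1/4)*y) + C3*sin(3^(1/4)*y) + C4*cos(3^(1/4)*y)


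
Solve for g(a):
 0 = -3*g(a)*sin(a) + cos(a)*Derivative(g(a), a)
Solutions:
 g(a) = C1/cos(a)^3


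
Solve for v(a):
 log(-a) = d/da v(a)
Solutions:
 v(a) = C1 + a*log(-a) - a


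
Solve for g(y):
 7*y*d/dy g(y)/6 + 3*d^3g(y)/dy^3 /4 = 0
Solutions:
 g(y) = C1 + Integral(C2*airyai(-42^(1/3)*y/3) + C3*airybi(-42^(1/3)*y/3), y)


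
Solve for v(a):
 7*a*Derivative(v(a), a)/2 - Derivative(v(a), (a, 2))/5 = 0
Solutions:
 v(a) = C1 + C2*erfi(sqrt(35)*a/2)


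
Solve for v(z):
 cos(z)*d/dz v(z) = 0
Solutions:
 v(z) = C1


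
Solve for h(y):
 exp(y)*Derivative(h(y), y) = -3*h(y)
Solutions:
 h(y) = C1*exp(3*exp(-y))


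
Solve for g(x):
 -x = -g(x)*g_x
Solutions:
 g(x) = -sqrt(C1 + x^2)
 g(x) = sqrt(C1 + x^2)


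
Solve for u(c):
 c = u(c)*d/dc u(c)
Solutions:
 u(c) = -sqrt(C1 + c^2)
 u(c) = sqrt(C1 + c^2)


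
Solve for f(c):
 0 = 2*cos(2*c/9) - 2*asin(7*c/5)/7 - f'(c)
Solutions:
 f(c) = C1 - 2*c*asin(7*c/5)/7 - 2*sqrt(25 - 49*c^2)/49 + 9*sin(2*c/9)


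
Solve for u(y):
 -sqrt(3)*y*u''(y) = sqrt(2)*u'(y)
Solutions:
 u(y) = C1 + C2*y^(1 - sqrt(6)/3)


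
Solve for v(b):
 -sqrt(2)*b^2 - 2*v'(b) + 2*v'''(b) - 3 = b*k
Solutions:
 v(b) = C1 + C2*exp(-b) + C3*exp(b) - sqrt(2)*b^3/6 - b^2*k/4 - 3*b/2 - sqrt(2)*b


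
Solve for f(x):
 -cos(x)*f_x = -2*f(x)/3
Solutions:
 f(x) = C1*(sin(x) + 1)^(1/3)/(sin(x) - 1)^(1/3)


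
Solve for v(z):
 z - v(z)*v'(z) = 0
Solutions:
 v(z) = -sqrt(C1 + z^2)
 v(z) = sqrt(C1 + z^2)


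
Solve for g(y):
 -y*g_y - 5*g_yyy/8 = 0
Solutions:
 g(y) = C1 + Integral(C2*airyai(-2*5^(2/3)*y/5) + C3*airybi(-2*5^(2/3)*y/5), y)


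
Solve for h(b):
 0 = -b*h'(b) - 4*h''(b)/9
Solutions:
 h(b) = C1 + C2*erf(3*sqrt(2)*b/4)


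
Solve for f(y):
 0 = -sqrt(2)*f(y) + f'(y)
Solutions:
 f(y) = C1*exp(sqrt(2)*y)


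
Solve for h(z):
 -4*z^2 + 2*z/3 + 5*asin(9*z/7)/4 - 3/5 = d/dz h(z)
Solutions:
 h(z) = C1 - 4*z^3/3 + z^2/3 + 5*z*asin(9*z/7)/4 - 3*z/5 + 5*sqrt(49 - 81*z^2)/36


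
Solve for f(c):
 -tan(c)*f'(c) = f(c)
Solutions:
 f(c) = C1/sin(c)


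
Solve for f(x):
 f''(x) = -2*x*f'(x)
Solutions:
 f(x) = C1 + C2*erf(x)


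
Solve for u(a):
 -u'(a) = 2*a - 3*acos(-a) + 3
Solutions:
 u(a) = C1 - a^2 + 3*a*acos(-a) - 3*a + 3*sqrt(1 - a^2)


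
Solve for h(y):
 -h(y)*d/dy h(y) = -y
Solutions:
 h(y) = -sqrt(C1 + y^2)
 h(y) = sqrt(C1 + y^2)


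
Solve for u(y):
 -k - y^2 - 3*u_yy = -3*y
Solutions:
 u(y) = C1 + C2*y - k*y^2/6 - y^4/36 + y^3/6


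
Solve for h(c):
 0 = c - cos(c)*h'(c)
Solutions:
 h(c) = C1 + Integral(c/cos(c), c)


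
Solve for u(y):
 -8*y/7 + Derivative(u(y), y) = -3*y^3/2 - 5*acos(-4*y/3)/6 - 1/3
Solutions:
 u(y) = C1 - 3*y^4/8 + 4*y^2/7 - 5*y*acos(-4*y/3)/6 - y/3 - 5*sqrt(9 - 16*y^2)/24


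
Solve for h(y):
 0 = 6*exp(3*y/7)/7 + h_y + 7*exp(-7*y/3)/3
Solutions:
 h(y) = C1 - 2*exp(3*y/7) + exp(-7*y/3)


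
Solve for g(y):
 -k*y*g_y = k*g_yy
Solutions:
 g(y) = C1 + C2*erf(sqrt(2)*y/2)


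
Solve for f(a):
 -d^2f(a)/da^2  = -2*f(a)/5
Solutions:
 f(a) = C1*exp(-sqrt(10)*a/5) + C2*exp(sqrt(10)*a/5)


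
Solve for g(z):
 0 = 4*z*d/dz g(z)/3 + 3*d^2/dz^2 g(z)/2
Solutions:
 g(z) = C1 + C2*erf(2*z/3)


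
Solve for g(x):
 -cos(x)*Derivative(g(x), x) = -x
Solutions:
 g(x) = C1 + Integral(x/cos(x), x)


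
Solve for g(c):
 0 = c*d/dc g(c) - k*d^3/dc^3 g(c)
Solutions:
 g(c) = C1 + Integral(C2*airyai(c*(1/k)^(1/3)) + C3*airybi(c*(1/k)^(1/3)), c)


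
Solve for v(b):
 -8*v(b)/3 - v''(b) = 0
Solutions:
 v(b) = C1*sin(2*sqrt(6)*b/3) + C2*cos(2*sqrt(6)*b/3)


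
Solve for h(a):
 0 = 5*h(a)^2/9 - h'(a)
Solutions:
 h(a) = -9/(C1 + 5*a)


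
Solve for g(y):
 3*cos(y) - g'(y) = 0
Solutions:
 g(y) = C1 + 3*sin(y)


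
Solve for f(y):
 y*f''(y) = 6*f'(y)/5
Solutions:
 f(y) = C1 + C2*y^(11/5)


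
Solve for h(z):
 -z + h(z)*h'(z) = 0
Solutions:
 h(z) = -sqrt(C1 + z^2)
 h(z) = sqrt(C1 + z^2)


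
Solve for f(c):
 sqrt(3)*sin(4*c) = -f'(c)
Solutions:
 f(c) = C1 + sqrt(3)*cos(4*c)/4


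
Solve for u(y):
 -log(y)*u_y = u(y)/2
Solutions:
 u(y) = C1*exp(-li(y)/2)


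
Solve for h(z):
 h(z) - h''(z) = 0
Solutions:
 h(z) = C1*exp(-z) + C2*exp(z)


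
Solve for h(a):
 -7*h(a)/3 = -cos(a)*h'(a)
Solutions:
 h(a) = C1*(sin(a) + 1)^(7/6)/(sin(a) - 1)^(7/6)


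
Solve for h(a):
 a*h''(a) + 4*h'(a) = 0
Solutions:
 h(a) = C1 + C2/a^3


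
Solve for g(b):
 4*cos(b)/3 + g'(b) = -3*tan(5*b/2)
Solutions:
 g(b) = C1 + 6*log(cos(5*b/2))/5 - 4*sin(b)/3


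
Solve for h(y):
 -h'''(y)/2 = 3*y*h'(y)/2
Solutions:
 h(y) = C1 + Integral(C2*airyai(-3^(1/3)*y) + C3*airybi(-3^(1/3)*y), y)


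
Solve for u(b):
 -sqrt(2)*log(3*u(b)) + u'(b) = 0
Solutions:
 -sqrt(2)*Integral(1/(log(_y) + log(3)), (_y, u(b)))/2 = C1 - b


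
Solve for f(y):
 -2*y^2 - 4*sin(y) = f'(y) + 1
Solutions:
 f(y) = C1 - 2*y^3/3 - y + 4*cos(y)


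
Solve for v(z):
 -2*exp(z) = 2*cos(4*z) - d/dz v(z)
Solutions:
 v(z) = C1 + 2*exp(z) + sin(4*z)/2


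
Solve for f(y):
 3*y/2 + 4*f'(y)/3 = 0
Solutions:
 f(y) = C1 - 9*y^2/16


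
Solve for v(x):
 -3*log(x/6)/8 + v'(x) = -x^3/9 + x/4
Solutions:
 v(x) = C1 - x^4/36 + x^2/8 + 3*x*log(x)/8 - 3*x*log(6)/8 - 3*x/8


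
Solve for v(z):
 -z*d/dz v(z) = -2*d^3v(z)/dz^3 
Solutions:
 v(z) = C1 + Integral(C2*airyai(2^(2/3)*z/2) + C3*airybi(2^(2/3)*z/2), z)


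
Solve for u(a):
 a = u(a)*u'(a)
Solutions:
 u(a) = -sqrt(C1 + a^2)
 u(a) = sqrt(C1 + a^2)


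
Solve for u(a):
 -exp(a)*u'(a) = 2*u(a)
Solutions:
 u(a) = C1*exp(2*exp(-a))


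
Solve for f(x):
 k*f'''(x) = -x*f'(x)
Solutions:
 f(x) = C1 + Integral(C2*airyai(x*(-1/k)^(1/3)) + C3*airybi(x*(-1/k)^(1/3)), x)


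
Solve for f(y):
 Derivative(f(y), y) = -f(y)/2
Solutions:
 f(y) = C1*exp(-y/2)


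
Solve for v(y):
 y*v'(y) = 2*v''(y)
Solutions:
 v(y) = C1 + C2*erfi(y/2)


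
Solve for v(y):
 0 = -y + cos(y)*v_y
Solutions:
 v(y) = C1 + Integral(y/cos(y), y)


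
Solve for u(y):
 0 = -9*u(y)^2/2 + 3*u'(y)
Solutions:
 u(y) = -2/(C1 + 3*y)


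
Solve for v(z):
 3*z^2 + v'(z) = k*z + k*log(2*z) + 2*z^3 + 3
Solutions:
 v(z) = C1 + k*z^2/2 + k*z*log(z) - k*z + k*z*log(2) + z^4/2 - z^3 + 3*z


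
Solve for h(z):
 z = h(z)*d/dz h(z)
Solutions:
 h(z) = -sqrt(C1 + z^2)
 h(z) = sqrt(C1 + z^2)


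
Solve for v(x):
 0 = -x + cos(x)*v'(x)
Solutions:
 v(x) = C1 + Integral(x/cos(x), x)


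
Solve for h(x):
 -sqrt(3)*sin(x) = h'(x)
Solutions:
 h(x) = C1 + sqrt(3)*cos(x)


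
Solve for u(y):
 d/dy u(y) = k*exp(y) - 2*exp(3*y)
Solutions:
 u(y) = C1 + k*exp(y) - 2*exp(3*y)/3


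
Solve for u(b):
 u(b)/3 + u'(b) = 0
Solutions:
 u(b) = C1*exp(-b/3)


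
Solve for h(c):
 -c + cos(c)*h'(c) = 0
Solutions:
 h(c) = C1 + Integral(c/cos(c), c)


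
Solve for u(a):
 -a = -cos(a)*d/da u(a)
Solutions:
 u(a) = C1 + Integral(a/cos(a), a)


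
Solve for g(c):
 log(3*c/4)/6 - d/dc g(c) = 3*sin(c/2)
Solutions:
 g(c) = C1 + c*log(c)/6 - c*log(2)/3 - c/6 + c*log(3)/6 + 6*cos(c/2)


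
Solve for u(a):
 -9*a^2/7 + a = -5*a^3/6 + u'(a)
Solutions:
 u(a) = C1 + 5*a^4/24 - 3*a^3/7 + a^2/2


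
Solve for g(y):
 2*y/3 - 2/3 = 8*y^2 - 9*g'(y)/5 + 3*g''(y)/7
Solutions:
 g(y) = C1 + C2*exp(21*y/5) + 40*y^3/27 + 55*y^2/63 + 1040*y/1323


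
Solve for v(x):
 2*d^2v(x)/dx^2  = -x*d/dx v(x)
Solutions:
 v(x) = C1 + C2*erf(x/2)


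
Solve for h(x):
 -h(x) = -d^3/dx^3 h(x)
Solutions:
 h(x) = C3*exp(x) + (C1*sin(sqrt(3)*x/2) + C2*cos(sqrt(3)*x/2))*exp(-x/2)


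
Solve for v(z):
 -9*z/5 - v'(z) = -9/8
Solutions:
 v(z) = C1 - 9*z^2/10 + 9*z/8


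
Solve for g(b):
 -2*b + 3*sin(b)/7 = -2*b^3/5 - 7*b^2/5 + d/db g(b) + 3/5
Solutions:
 g(b) = C1 + b^4/10 + 7*b^3/15 - b^2 - 3*b/5 - 3*cos(b)/7


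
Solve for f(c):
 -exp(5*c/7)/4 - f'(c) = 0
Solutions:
 f(c) = C1 - 7*exp(5*c/7)/20


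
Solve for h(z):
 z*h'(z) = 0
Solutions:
 h(z) = C1


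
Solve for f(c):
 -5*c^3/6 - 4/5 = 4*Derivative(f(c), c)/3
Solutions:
 f(c) = C1 - 5*c^4/32 - 3*c/5


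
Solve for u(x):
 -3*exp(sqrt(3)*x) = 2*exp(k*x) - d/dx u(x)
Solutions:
 u(x) = C1 + sqrt(3)*exp(sqrt(3)*x) + 2*exp(k*x)/k


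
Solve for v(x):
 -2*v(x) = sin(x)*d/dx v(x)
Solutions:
 v(x) = C1*(cos(x) + 1)/(cos(x) - 1)


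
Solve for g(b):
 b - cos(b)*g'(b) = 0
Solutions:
 g(b) = C1 + Integral(b/cos(b), b)


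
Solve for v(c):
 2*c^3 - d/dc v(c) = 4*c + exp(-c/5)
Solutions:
 v(c) = C1 + c^4/2 - 2*c^2 + 5*exp(-c/5)


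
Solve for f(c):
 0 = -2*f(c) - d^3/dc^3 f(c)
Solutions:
 f(c) = C3*exp(-2^(1/3)*c) + (C1*sin(2^(1/3)*sqrt(3)*c/2) + C2*cos(2^(1/3)*sqrt(3)*c/2))*exp(2^(1/3)*c/2)


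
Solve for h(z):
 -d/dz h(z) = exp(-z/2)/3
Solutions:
 h(z) = C1 + 2*exp(-z/2)/3


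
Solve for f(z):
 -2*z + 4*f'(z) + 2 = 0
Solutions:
 f(z) = C1 + z^2/4 - z/2


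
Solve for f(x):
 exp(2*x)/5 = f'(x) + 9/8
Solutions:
 f(x) = C1 - 9*x/8 + exp(2*x)/10


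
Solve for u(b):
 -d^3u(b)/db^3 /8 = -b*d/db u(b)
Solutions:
 u(b) = C1 + Integral(C2*airyai(2*b) + C3*airybi(2*b), b)


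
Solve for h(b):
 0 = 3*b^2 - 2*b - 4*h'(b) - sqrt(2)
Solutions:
 h(b) = C1 + b^3/4 - b^2/4 - sqrt(2)*b/4


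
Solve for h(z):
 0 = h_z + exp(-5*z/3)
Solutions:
 h(z) = C1 + 3*exp(-5*z/3)/5


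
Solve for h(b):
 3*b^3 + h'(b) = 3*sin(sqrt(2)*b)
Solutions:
 h(b) = C1 - 3*b^4/4 - 3*sqrt(2)*cos(sqrt(2)*b)/2


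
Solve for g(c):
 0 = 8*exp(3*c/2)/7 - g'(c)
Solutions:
 g(c) = C1 + 16*exp(3*c/2)/21


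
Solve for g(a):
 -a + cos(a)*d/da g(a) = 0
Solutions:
 g(a) = C1 + Integral(a/cos(a), a)


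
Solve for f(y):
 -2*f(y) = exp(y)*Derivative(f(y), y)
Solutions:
 f(y) = C1*exp(2*exp(-y))


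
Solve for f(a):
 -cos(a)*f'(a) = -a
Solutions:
 f(a) = C1 + Integral(a/cos(a), a)


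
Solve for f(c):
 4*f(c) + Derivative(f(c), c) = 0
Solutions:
 f(c) = C1*exp(-4*c)


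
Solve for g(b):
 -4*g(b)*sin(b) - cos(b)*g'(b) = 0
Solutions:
 g(b) = C1*cos(b)^4


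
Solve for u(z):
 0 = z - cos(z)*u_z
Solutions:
 u(z) = C1 + Integral(z/cos(z), z)


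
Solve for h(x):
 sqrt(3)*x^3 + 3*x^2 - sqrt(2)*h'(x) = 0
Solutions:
 h(x) = C1 + sqrt(6)*x^4/8 + sqrt(2)*x^3/2


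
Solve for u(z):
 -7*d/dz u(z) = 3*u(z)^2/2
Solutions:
 u(z) = 14/(C1 + 3*z)


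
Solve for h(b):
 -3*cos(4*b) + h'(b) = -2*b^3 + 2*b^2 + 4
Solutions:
 h(b) = C1 - b^4/2 + 2*b^3/3 + 4*b + 3*sin(4*b)/4


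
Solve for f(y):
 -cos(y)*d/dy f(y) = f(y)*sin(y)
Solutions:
 f(y) = C1*cos(y)
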